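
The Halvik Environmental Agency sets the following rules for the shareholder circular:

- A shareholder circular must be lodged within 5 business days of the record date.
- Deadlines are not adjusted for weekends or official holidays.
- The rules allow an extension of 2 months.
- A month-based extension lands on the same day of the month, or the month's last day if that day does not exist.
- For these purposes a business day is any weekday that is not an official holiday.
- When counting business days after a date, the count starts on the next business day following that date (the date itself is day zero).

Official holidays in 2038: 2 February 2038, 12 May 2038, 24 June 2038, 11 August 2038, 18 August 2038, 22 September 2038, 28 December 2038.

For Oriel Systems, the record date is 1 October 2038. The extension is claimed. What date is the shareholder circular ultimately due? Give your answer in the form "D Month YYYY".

8 December 2038

Starting the day after 1 October 2038 and counting 5 business days lands on 8 October 2038.
8 October 2038 is a Friday; no weekend or holiday adjustment applies.
Applying the 2 months extension: 2 months after 8 October 2038 is 8 December 2038.
No adjustment is made for weekends or holidays, so 8 December 2038 stands.
Deadline: 8 December 2038.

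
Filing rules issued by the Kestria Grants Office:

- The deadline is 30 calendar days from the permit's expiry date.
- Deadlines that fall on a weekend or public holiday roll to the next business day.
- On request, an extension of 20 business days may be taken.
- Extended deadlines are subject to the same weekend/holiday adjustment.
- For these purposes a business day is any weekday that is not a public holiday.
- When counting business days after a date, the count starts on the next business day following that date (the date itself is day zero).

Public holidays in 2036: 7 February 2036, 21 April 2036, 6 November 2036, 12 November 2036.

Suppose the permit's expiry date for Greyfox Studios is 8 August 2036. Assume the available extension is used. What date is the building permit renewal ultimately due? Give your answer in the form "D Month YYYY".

Trigger date 8 August 2036 + 30 calendar days = 7 September 2036.
Because 7 September 2036 is a Sunday, the deadline becomes 8 September 2036 (Monday).
Counting 20 further business days from 8 September 2036 reaches 6 October 2036.
6 October 2036 falls on a Monday, which is a business day, so no adjustment is needed.
The final due date is 6 October 2036.

6 October 2036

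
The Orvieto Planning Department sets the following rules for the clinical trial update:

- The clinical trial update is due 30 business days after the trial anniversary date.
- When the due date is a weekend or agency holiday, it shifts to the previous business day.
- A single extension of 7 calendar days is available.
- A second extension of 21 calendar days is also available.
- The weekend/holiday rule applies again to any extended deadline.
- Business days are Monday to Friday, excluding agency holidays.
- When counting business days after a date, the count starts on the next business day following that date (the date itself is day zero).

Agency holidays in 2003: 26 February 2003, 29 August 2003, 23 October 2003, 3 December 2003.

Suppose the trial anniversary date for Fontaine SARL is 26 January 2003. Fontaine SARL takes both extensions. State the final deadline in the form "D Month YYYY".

7 April 2003

Starting the day after 26 January 2003 and counting 30 business days lands on 10 March 2003.
10 March 2003 (Monday) is already a business day.
Add the 7 calendar-day extension to 10 March 2003: 17 March 2003.
17 March 2003 (Monday) is already a business day.
Applying the 21-calendar-day extension: 17 March 2003 + 21 days = 7 April 2003.
7 April 2003 is a Monday and not a listed holiday, so it stands.
So the filing is due 7 April 2003.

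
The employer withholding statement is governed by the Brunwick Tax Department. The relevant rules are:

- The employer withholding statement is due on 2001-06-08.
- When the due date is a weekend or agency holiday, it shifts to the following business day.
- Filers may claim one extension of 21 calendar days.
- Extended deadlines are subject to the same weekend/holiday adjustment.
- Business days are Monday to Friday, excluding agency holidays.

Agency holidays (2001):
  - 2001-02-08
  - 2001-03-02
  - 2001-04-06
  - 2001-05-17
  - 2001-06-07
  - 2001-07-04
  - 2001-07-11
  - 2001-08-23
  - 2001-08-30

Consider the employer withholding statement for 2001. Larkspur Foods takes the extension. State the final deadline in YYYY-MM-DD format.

The statutory due date is 2001-06-08.
2001-06-08 is a Friday and not a listed holiday, so it stands.
With the 21-day extension, 2001-06-08 becomes 2001-06-29.
2001-06-29 falls on a Friday, which is a business day, so no adjustment is needed.
Deadline: 2001-06-29.

2001-06-29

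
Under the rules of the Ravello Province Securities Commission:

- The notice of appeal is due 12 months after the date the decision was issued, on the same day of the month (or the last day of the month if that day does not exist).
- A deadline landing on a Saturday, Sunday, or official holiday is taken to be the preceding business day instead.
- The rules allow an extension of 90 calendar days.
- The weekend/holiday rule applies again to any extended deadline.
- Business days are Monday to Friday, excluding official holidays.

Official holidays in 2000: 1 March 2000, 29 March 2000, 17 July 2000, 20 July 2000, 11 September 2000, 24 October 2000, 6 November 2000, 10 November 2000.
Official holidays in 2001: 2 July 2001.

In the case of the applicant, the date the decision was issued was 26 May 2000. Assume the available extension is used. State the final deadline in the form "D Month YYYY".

23 August 2001

12 months from 26 May 2000 is 26 May 2001.
26 May 2001 falls on a Saturday. Rolling to the preceding business day gives 25 May 2001, a Friday.
The 90-calendar-day extension moves the deadline from 25 May 2001 to 23 August 2001.
Since 23 August 2001 is a Thursday and not a holiday, the date is unchanged.
The final due date is 23 August 2001.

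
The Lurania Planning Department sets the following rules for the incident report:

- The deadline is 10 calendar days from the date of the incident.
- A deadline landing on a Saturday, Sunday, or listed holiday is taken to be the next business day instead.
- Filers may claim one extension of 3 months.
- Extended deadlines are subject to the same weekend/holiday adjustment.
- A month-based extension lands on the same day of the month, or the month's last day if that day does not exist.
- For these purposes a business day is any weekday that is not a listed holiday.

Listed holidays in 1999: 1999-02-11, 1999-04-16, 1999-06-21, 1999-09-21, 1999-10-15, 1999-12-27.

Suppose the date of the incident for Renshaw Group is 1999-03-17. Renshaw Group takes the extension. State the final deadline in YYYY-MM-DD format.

1999-06-29

From 1999-03-17, 10 calendar days later is 1999-03-27.
1999-03-27 falls on a Saturday. Rolling to the next business day gives 1999-03-29, a Monday.
The 3 months extension carries 1999-03-29 to 1999-06-29.
1999-06-29 (Tuesday) is already a business day.
The final due date is 1999-06-29.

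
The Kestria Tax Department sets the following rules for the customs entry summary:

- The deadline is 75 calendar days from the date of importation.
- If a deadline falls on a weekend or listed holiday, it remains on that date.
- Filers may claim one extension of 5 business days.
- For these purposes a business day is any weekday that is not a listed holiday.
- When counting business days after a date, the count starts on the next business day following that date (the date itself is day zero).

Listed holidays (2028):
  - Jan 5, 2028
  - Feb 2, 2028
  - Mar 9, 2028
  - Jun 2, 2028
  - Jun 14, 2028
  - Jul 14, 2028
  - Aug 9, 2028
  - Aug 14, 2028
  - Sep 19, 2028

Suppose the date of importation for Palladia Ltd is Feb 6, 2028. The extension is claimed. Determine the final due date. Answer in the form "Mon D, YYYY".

Apr 28, 2028

75 calendar days after Feb 6, 2028 is Apr 21, 2028.
Apr 21, 2028 falls on a Friday. The rules make no weekend/holiday allowance, so it remains Apr 21, 2028.
Counting 5 further business days from Apr 21, 2028 reaches Apr 28, 2028.
Apr 28, 2028 is a Friday; no weekend or holiday adjustment applies.
The final due date is Apr 28, 2028.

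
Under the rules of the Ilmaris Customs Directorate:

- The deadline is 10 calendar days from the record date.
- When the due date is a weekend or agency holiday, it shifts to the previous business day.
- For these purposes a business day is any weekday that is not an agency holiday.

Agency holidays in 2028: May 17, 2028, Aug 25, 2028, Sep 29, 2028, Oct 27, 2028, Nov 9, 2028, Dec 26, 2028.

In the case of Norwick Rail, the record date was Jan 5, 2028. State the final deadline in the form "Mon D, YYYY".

Jan 14, 2028

From Jan 5, 2028, 10 calendar days later is Jan 15, 2028.
Jan 15, 2028 is a Saturday, so it moves to the preceding business day, Jan 14, 2028 (Friday).
So the filing is due Jan 14, 2028.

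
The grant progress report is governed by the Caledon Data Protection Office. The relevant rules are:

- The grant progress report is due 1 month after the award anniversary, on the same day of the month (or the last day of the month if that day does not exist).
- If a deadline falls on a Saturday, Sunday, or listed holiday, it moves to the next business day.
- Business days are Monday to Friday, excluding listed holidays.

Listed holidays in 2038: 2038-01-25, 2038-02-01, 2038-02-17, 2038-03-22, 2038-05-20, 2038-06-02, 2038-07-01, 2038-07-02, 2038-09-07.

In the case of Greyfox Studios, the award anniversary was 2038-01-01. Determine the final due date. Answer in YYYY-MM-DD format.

1 month from 2038-01-01 is 2038-02-01.
Because 2038-02-01 is a listed holiday, the deadline becomes 2038-02-02 (Tuesday).
So the filing is due 2038-02-02.

2038-02-02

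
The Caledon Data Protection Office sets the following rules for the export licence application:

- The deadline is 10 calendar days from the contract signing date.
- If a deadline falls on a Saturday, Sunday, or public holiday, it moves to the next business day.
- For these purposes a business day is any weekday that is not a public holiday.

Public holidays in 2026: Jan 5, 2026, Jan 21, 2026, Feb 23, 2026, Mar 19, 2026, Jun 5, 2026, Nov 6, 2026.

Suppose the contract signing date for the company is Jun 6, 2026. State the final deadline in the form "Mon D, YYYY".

Jun 16, 2026

From Jun 6, 2026, 10 calendar days later is Jun 16, 2026.
Jun 16, 2026 falls on a Tuesday, which is a business day, so no adjustment is needed.
The final due date is Jun 16, 2026.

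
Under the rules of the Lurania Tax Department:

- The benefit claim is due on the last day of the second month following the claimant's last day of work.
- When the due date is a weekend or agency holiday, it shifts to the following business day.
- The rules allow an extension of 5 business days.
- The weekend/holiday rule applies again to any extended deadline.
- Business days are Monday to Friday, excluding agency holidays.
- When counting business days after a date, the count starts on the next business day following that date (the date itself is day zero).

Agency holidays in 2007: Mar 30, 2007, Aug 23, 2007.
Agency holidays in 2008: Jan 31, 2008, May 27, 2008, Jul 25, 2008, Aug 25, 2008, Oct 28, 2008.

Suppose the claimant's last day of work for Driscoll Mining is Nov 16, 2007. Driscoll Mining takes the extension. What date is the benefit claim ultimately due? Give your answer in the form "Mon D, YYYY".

The second month after Nov 16, 2007 is January 2008, whose last day is Jan 31, 2008.
Jan 31, 2008 is a listed holiday, so it moves to the next business day, Feb 1, 2008 (Friday).
Applying the 5-business-day extension: 5 business days after Feb 1, 2008 is Feb 8, 2008.
Feb 8, 2008 (Friday) is already a business day.
The final due date is Feb 8, 2008.

Feb 8, 2008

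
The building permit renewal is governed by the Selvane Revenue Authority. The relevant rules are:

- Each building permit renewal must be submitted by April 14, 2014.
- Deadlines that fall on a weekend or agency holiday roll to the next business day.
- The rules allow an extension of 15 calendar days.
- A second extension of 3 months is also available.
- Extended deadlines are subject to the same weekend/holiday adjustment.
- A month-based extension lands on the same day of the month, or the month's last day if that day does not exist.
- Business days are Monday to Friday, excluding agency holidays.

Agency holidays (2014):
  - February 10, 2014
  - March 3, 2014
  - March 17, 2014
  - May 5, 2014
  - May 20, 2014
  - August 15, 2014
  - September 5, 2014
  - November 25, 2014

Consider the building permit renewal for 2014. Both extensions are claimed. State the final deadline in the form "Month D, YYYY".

The statutory due date is April 14, 2014.
April 14, 2014 is a Monday and not a listed holiday, so it stands.
Applying the 15-calendar-day extension: April 14, 2014 + 15 days = April 29, 2014.
April 29, 2014 (Tuesday) is already a business day.
The 3 months extension carries April 29, 2014 to July 29, 2014.
July 29, 2014 falls on a Tuesday, which is a business day, so no adjustment is needed.
Final deadline: July 29, 2014.

July 29, 2014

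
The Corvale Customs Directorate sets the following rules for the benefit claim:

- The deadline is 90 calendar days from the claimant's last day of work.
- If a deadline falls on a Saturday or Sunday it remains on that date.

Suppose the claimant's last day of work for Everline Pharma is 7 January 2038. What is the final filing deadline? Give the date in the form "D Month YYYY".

Trigger date 7 January 2038 + 90 calendar days = 7 April 2038.
No adjustment is made for weekends or holidays, so 7 April 2038 stands.
So the filing is due 7 April 2038.

7 April 2038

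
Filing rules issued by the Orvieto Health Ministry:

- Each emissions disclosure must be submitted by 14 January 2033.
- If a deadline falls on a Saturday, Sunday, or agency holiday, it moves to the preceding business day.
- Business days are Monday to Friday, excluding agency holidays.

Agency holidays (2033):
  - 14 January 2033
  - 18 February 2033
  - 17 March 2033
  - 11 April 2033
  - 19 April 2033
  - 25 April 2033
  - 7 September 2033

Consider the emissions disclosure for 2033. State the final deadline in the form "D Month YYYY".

The statutory due date is 14 January 2033.
14 January 2033 is a listed holiday; the preceding business day is 13 January 2033 (Thursday).
Final deadline: 13 January 2033.

13 January 2033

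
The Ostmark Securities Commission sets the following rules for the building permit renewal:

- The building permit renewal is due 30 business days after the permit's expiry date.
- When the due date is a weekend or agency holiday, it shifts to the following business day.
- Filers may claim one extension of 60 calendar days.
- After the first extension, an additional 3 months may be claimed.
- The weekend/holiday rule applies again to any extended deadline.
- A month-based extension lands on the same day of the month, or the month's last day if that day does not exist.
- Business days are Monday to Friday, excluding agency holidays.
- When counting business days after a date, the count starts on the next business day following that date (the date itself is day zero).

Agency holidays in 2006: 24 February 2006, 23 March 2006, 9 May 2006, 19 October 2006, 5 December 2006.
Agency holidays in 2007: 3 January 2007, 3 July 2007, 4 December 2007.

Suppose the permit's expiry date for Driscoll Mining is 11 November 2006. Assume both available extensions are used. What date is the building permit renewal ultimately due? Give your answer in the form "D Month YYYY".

30 business days after 11 November 2006, excluding weekends and holidays, is 25 December 2006.
25 December 2006 falls on a Monday, which is a business day, so no adjustment is needed.
Applying the 60-calendar-day extension: 25 December 2006 + 60 days = 23 February 2007.
Since 23 February 2007 is a Friday and not a holiday, the date is unchanged.
Add 3 months to 23 February 2007: 23 May 2007.
Since 23 May 2007 is a Wednesday and not a holiday, the date is unchanged.
Final deadline: 23 May 2007.

23 May 2007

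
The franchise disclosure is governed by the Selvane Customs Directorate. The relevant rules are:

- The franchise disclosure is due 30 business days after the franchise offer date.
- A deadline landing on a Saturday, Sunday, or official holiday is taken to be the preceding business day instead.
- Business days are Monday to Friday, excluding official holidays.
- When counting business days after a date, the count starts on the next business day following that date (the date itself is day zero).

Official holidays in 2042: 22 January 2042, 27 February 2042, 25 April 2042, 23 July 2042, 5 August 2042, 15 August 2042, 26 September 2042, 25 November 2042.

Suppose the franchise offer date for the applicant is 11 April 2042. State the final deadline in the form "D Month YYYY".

26 May 2042

Counting 30 business days after 11 April 2042 (skipping weekends and listed holidays) reaches 26 May 2042.
26 May 2042 falls on a Monday, which is a business day, so no adjustment is needed.
Deadline: 26 May 2042.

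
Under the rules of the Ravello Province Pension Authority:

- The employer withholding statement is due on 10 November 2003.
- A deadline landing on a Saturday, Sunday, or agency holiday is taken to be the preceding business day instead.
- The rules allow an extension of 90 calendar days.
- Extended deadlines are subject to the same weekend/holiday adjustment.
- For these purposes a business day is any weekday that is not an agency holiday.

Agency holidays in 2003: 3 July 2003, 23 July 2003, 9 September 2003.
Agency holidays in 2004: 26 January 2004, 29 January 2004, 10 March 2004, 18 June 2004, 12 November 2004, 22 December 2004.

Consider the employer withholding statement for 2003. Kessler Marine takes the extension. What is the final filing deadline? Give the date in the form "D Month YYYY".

The statutory due date is 10 November 2003.
10 November 2003 is a Monday and not a listed holiday, so it stands.
Applying the 90-calendar-day extension: 10 November 2003 + 90 days = 8 February 2004.
8 February 2004 is a Sunday, so it moves to the preceding business day, 6 February 2004 (Friday).
Deadline: 6 February 2004.

6 February 2004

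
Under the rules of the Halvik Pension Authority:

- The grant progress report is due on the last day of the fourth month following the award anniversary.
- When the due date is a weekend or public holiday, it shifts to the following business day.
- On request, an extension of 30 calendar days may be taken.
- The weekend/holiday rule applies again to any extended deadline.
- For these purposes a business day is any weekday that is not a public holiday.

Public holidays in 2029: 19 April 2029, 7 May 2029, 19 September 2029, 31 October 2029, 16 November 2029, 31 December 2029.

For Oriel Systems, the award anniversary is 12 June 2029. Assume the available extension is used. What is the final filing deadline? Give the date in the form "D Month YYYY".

3 December 2029

4 months after 12 June 2029 falls in October 2029; the last day of that month is 31 October 2029.
31 October 2029 is a listed holiday, so it moves to the next business day, 1 November 2029 (Thursday).
Add the 30 calendar-day extension to 1 November 2029: 1 December 2029.
1 December 2029 is a Saturday; the next business day is 3 December 2029 (Monday).
Final deadline: 3 December 2029.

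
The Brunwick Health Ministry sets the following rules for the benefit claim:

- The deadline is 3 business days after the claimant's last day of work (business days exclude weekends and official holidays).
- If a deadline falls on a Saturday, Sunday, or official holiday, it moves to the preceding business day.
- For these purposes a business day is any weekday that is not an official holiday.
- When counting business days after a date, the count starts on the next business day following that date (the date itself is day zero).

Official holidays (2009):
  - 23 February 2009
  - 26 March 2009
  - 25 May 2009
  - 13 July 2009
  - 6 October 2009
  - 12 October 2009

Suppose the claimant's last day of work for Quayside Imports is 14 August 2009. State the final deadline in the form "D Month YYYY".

19 August 2009

3 business days after 14 August 2009, excluding weekends and holidays, is 19 August 2009.
19 August 2009 (Wednesday) is already a business day.
Final deadline: 19 August 2009.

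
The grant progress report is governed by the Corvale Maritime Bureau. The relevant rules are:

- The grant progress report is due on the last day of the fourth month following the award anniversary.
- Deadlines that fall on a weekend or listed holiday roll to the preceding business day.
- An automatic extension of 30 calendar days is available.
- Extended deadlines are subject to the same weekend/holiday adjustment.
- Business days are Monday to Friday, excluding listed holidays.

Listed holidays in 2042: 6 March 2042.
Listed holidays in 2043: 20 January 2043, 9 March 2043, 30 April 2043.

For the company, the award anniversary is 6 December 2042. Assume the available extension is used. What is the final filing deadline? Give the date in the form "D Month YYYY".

29 May 2043

4 months after 6 December 2042 is April 2043; that month ends on 30 April 2043.
30 April 2043 falls on a listed holiday. Rolling to the preceding business day gives 29 April 2043, a Wednesday.
Add the 30 calendar-day extension to 29 April 2043: 29 May 2043.
29 May 2043 falls on a Friday, which is a business day, so no adjustment is needed.
Deadline: 29 May 2043.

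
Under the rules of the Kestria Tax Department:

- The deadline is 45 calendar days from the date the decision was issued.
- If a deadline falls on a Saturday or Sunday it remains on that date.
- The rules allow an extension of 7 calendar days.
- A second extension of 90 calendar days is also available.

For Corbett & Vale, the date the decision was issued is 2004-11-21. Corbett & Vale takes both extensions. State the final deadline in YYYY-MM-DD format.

From 2004-11-21, 45 calendar days later is 2005-01-05.
2005-01-05 falls on a Wednesday. The rules make no weekend/holiday allowance, so it remains 2005-01-05.
With the 7-day extension, 2005-01-05 becomes 2005-01-12.
2005-01-12 falls on a Wednesday. The rules make no weekend/holiday allowance, so it remains 2005-01-12.
Add the 90 calendar-day extension to 2005-01-12: 2005-04-12.
No adjustment is made for weekends or holidays, so 2005-04-12 stands.
The final due date is 2005-04-12.

2005-04-12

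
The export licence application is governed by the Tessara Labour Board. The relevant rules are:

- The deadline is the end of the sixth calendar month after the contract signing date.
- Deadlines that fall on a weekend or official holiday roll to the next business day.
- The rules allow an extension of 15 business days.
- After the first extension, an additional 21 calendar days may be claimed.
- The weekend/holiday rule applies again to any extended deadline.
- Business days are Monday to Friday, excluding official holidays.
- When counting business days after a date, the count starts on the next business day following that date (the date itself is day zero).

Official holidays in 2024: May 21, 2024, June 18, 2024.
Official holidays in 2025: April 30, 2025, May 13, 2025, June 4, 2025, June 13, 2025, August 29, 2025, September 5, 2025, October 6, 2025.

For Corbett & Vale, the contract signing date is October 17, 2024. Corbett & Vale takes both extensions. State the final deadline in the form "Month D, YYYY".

June 16, 2025

The sixth month after October 17, 2024 is April 2025, whose last day is April 30, 2025.
April 30, 2025 is a listed holiday; the next business day is May 1, 2025 (Thursday).
Applying the 15-business-day extension: 15 business days after May 1, 2025 is May 23, 2025.
May 23, 2025 is a Friday and not a listed holiday, so it stands.
The 21-calendar-day extension moves the deadline from May 23, 2025 to June 13, 2025.
June 13, 2025 is a listed holiday, so it moves to the next business day, June 16, 2025 (Monday).
So the filing is due June 16, 2025.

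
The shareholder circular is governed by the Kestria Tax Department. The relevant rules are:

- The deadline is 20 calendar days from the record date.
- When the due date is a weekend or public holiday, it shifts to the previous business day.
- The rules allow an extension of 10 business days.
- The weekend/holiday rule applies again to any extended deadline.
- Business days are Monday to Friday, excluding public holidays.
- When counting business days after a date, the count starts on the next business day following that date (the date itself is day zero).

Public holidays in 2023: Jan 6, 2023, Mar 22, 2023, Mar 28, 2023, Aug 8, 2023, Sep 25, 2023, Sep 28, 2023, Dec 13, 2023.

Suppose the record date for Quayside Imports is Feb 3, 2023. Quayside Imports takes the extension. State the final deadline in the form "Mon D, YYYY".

20 calendar days after Feb 3, 2023 is Feb 23, 2023.
Feb 23, 2023 falls on a Thursday, which is a business day, so no adjustment is needed.
The 10-business-day extension runs from Feb 23, 2023 to Mar 9, 2023.
Mar 9, 2023 (Thursday) is already a business day.
The final due date is Mar 9, 2023.

Mar 9, 2023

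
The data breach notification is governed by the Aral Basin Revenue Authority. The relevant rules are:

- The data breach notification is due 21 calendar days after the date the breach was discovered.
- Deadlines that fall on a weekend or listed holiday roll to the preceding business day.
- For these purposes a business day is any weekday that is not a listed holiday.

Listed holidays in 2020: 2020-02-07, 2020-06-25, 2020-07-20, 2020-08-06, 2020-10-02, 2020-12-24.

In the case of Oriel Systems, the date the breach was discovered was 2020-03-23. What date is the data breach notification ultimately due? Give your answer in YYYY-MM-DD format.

From 2020-03-23, 21 calendar days later is 2020-04-13.
Since 2020-04-13 is a Monday and not a holiday, the date is unchanged.
The final due date is 2020-04-13.

2020-04-13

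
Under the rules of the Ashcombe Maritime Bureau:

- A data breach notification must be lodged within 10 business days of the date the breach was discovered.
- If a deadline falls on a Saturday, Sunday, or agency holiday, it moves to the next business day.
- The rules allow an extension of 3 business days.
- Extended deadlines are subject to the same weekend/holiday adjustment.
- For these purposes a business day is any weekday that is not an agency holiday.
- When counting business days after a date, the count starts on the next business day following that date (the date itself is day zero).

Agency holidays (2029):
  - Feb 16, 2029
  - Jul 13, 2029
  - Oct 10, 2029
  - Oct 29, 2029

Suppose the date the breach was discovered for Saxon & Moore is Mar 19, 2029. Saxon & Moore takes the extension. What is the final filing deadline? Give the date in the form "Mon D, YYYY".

Counting 10 business days after Mar 19, 2029 (skipping weekends and listed holidays) reaches Apr 2, 2029.
Apr 2, 2029 is a Monday and not a listed holiday, so it stands.
Counting 3 further business days from Apr 2, 2029 reaches Apr 5, 2029.
Apr 5, 2029 falls on a Thursday, which is a business day, so no adjustment is needed.
Final deadline: Apr 5, 2029.

Apr 5, 2029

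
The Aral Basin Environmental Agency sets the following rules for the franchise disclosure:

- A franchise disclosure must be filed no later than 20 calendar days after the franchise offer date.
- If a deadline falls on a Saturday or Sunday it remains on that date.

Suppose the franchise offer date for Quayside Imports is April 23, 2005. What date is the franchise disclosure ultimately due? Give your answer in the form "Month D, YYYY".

May 13, 2005

Trigger date April 23, 2005 + 20 calendar days = May 13, 2005.
May 13, 2005 falls on a Friday. The rules make no weekend/holiday allowance, so it remains May 13, 2005.
Deadline: May 13, 2005.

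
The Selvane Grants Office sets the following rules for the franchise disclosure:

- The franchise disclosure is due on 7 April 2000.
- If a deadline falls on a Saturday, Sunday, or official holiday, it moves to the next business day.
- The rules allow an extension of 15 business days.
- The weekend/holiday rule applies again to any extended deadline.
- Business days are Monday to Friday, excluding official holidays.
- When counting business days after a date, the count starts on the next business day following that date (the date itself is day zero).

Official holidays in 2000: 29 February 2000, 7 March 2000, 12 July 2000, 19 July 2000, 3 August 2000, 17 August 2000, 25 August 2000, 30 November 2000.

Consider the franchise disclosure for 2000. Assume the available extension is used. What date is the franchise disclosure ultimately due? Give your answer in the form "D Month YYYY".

28 April 2000

The stated deadline is 7 April 2000.
Since 7 April 2000 is a Friday and not a holiday, the date is unchanged.
Applying the 15-business-day extension: 15 business days after 7 April 2000 is 28 April 2000.
28 April 2000 is a Friday and not a listed holiday, so it stands.
Final deadline: 28 April 2000.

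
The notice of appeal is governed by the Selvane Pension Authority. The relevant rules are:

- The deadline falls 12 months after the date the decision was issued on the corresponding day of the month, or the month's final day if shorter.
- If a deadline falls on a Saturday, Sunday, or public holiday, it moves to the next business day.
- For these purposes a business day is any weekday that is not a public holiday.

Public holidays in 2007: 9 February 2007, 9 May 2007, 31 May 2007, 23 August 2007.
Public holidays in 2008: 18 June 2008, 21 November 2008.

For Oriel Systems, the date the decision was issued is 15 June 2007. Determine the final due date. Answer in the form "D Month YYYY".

12 months after 15 June 2007, on the same day of the month, is 15 June 2008.
Because 15 June 2008 is a Sunday, the deadline becomes 16 June 2008 (Monday).
So the filing is due 16 June 2008.

16 June 2008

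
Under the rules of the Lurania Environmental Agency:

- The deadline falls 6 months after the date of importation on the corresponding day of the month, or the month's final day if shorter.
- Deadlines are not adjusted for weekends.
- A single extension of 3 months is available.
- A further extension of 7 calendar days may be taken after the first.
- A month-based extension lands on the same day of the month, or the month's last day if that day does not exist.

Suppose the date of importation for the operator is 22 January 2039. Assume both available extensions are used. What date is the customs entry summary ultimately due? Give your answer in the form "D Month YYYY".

6 months from 22 January 2039 is 22 July 2039.
22 July 2039 is a Friday; no weekend or holiday adjustment applies.
Applying the 3 months extension: 3 months after 22 July 2039 is 22 October 2039.
No adjustment is made for weekends or holidays, so 22 October 2039 stands.
Add the 7 calendar-day extension to 22 October 2039: 29 October 2039.
No adjustment is made for weekends or holidays, so 29 October 2039 stands.
So the filing is due 29 October 2039.

29 October 2039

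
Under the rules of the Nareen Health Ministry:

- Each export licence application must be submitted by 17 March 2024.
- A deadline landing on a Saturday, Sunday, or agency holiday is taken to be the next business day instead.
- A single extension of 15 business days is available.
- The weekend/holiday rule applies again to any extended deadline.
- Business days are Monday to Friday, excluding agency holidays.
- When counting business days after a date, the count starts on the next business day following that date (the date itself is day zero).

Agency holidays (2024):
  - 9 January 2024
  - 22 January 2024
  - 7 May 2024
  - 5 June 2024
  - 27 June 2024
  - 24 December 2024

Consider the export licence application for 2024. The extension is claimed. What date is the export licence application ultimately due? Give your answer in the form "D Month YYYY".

Start from the fixed due date, 17 March 2024.
17 March 2024 is a Sunday; the next business day is 18 March 2024 (Monday).
Applying the 15-business-day extension: 15 business days after 18 March 2024 is 8 April 2024.
Since 8 April 2024 is a Monday and not a holiday, the date is unchanged.
So the filing is due 8 April 2024.

8 April 2024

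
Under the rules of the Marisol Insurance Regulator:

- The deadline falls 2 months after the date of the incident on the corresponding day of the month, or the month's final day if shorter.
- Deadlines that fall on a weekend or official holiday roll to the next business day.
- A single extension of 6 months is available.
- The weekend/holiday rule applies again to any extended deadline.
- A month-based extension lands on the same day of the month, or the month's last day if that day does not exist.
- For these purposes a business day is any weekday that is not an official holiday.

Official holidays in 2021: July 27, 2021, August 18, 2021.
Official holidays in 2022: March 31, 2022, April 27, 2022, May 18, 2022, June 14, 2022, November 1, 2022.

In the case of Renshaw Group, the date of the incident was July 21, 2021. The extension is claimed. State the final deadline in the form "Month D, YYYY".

March 21, 2022

2 months after July 21, 2021, on the same day of the month, is September 21, 2021.
Since September 21, 2021 is a Tuesday and not a holiday, the date is unchanged.
Applying the 6 months extension: 6 months after September 21, 2021 is March 21, 2022.
March 21, 2022 (Monday) is already a business day.
So the filing is due March 21, 2022.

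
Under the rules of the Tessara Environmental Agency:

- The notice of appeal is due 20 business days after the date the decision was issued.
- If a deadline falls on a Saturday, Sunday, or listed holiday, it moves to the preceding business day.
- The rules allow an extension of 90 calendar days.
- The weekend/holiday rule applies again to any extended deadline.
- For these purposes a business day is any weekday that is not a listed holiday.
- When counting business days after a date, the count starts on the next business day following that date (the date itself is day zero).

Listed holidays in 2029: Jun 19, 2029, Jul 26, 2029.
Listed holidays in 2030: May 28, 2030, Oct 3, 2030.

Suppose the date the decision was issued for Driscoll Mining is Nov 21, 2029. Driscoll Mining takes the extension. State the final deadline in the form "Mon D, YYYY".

20 business days after Nov 21, 2029, excluding weekends and holidays, is Dec 19, 2029.
Dec 19, 2029 (Wednesday) is already a business day.
Add the 90 calendar-day extension to Dec 19, 2029: Mar 19, 2030.
Mar 19, 2030 falls on a Tuesday, which is a business day, so no adjustment is needed.
The final due date is Mar 19, 2030.

Mar 19, 2030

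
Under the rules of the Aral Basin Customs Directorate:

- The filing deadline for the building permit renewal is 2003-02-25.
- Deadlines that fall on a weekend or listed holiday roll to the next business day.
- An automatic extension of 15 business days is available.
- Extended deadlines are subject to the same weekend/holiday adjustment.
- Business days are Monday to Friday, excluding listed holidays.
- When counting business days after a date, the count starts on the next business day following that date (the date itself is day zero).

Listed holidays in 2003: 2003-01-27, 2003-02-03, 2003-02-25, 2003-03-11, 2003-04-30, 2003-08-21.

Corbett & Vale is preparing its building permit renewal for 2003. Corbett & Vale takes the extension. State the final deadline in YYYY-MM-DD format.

The stated deadline is 2003-02-25.
2003-02-25 is a listed holiday; the next business day is 2003-02-26 (Wednesday).
Counting 15 further business days from 2003-02-26 reaches 2003-03-20.
Since 2003-03-20 is a Thursday and not a holiday, the date is unchanged.
Deadline: 2003-03-20.

2003-03-20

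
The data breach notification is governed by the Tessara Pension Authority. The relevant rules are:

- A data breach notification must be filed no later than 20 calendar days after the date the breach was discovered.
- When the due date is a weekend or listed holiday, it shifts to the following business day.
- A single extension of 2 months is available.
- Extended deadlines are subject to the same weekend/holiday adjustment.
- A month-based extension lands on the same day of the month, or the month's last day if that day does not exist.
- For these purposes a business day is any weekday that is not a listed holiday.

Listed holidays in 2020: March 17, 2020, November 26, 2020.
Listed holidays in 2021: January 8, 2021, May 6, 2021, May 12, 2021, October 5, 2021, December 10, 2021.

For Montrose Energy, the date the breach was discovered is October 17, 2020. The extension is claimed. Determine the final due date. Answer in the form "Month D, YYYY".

January 6, 2021

Trigger date October 17, 2020 + 20 calendar days = November 6, 2020.
November 6, 2020 falls on a Friday, which is a business day, so no adjustment is needed.
The 2 months extension carries November 6, 2020 to January 6, 2021.
January 6, 2021 is a Wednesday and not a listed holiday, so it stands.
The final due date is January 6, 2021.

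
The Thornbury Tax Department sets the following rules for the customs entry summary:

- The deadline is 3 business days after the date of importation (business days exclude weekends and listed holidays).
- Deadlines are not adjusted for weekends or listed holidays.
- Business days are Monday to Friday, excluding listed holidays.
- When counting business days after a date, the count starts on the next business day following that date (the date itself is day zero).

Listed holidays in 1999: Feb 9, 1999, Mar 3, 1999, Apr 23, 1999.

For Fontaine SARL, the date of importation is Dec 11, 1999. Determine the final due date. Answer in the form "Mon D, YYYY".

Starting the day after Dec 11, 1999 and counting 3 business days lands on Dec 15, 1999.
Dec 15, 1999 falls on a Wednesday. The rules make no weekend/holiday allowance, so it remains Dec 15, 1999.
The final due date is Dec 15, 1999.

Dec 15, 1999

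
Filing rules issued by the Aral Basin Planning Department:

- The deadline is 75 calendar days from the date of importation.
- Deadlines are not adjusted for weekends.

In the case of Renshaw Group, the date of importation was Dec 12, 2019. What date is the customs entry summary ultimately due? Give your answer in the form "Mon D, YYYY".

Feb 25, 2020

Adding 75 calendar days to Dec 12, 2019 gives Feb 25, 2020.
Feb 25, 2020 is a Tuesday; no weekend or holiday adjustment applies.
The final due date is Feb 25, 2020.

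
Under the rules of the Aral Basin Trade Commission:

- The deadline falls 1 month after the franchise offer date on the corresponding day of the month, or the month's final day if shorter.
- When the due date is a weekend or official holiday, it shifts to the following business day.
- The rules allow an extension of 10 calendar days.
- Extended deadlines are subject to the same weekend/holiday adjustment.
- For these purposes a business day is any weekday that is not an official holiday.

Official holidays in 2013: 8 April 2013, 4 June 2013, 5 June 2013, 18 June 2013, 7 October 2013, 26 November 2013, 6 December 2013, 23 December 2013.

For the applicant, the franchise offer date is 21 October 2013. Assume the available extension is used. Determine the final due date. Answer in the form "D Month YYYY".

2 December 2013

1 month after 21 October 2013, on the same day of the month, is 21 November 2013.
21 November 2013 is a Thursday and not a listed holiday, so it stands.
The 10-calendar-day extension moves the deadline from 21 November 2013 to 1 December 2013.
1 December 2013 falls on a Sunday. Rolling to the next business day gives 2 December 2013, a Monday.
So the filing is due 2 December 2013.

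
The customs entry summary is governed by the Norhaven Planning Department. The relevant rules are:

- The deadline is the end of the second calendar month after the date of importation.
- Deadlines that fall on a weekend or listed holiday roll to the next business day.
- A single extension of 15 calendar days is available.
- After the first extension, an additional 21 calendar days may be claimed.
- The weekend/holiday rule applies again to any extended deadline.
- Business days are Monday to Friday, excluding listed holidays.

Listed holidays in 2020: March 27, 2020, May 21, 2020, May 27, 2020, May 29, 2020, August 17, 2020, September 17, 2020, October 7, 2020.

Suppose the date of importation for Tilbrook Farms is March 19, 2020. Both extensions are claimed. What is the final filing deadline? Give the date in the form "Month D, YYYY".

July 7, 2020

2 months after March 19, 2020 is May 2020; that month ends on May 31, 2020.
Because May 31, 2020 is a Sunday, the deadline becomes June 1, 2020 (Monday).
Applying the 15-calendar-day extension: June 1, 2020 + 15 days = June 16, 2020.
June 16, 2020 falls on a Tuesday, which is a business day, so no adjustment is needed.
The 21-calendar-day extension moves the deadline from June 16, 2020 to July 7, 2020.
July 7, 2020 is a Tuesday and not a listed holiday, so it stands.
So the filing is due July 7, 2020.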